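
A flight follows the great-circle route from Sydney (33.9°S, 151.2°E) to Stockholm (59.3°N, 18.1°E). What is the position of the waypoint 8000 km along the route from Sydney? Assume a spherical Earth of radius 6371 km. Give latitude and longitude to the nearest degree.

Convert each endpoint to a unit vector on the sphere (x = cos φ cos λ, y = cos φ sin λ, z = sin φ).
The central angle between the endpoints is δ = arccos(p₁·p₂) ≈ 2.448 rad (140.3°). The total great-circle distance is δ·R ≈ 2.448 × 6371 ≈ 15598 km, so the target fraction is f = 8000/15598 ≈ 0.513.
Interpolate at f ≈ 0.513 with slerp weights a = sin((1−f)δ)/sin δ ≈ 1.454, b = sin(fδ)/sin δ ≈ 1.488.
p = a·p₁ + b·p₂ ≈ (-0.336, 0.817, 0.468); φ = arcsin(p_z) ≈ 27.91°, λ = atan2(p_y, p_x) ≈ 112.33°.

≈ (28°N, 112°E)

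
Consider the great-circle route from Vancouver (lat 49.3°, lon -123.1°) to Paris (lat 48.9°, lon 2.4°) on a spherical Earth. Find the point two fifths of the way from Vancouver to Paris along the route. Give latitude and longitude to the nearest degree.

≈ lat 67°, lon -79°

Write both endpoints as unit vectors p₁, p₂ with components (cos φ cos λ, cos φ sin λ, sin φ).
The central angle between the endpoints is δ = arccos(p₁·p₂) ≈ 1.243 rad (71.2°).
Interpolate at f = 2/5 with slerp weights a = sin((1−f)δ)/sin δ ≈ 0.717, b = sin(fδ)/sin δ ≈ 0.504.
p = a·p₁ + b·p₂ ≈ (0.076, -0.378, 0.923); φ = arcsin(p_z) ≈ 67.35°, λ = atan2(p_y, p_x) ≈ -78.67°.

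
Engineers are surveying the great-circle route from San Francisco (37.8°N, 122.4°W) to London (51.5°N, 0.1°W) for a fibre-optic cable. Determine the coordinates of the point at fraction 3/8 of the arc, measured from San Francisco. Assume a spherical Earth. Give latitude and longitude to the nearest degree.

Write both endpoints as unit vectors p₁, p₂ with components (cos φ cos λ, cos φ sin λ, sin φ).
The central angle between the endpoints is δ = arccos(p₁·p₂) ≈ 1.352 rad (77.5°).
Interpolate at f = 3/8 with slerp weights a = sin((1−f)δ)/sin δ ≈ 0.766, b = sin(fδ)/sin δ ≈ 0.497.
p = a·p₁ + b·p₂ ≈ (-0.015, -0.512, 0.859); φ = arcsin(p_z) ≈ 59.20°, λ = atan2(p_y, p_x) ≈ -91.65°.

≈ (59°N, 92°W)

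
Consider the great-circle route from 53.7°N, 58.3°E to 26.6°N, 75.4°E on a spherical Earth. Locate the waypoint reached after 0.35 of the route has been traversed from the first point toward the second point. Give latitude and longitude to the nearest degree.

From cos δ = sin φ₁ sin φ₂ + cos φ₁ cos φ₂ cos Δλ, the central angle is δ ≈ 0.522 rad (29.9°).
Interpolate at f = 0.35 with slerp weights a = sin((1−f)δ)/sin δ ≈ 0.668, b = sin(fδ)/sin δ ≈ 0.364.
p = a·p₁ + b·p₂ ≈ (0.290, 0.652, 0.701); φ = arcsin(p_z) ≈ 44.52°, λ = atan2(p_y, p_x) ≈ 66.02°.

≈ 45°N, 66°E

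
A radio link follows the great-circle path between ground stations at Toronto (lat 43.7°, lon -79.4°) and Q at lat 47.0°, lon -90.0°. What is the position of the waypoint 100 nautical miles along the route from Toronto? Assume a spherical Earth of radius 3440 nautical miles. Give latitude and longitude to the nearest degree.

≈ lat 44°, lon -81°

Convert each endpoint to a unit vector on the sphere (x = cos φ cos λ, y = cos φ sin λ, z = sin φ).
The central angle between the endpoints is δ = arccos(p₁·p₂) ≈ 0.142 rad (8.1°). The total great-circle distance is δ·R ≈ 0.142 × 3440 ≈ 489 nmi, so the target fraction is f = 100/489 ≈ 0.205.
Interpolate at f ≈ 0.205 with slerp weights a = sin((1−f)δ)/sin δ ≈ 0.796, b = sin(fδ)/sin δ ≈ 0.205.
p = a·p₁ + b·p₂ ≈ (0.106, -0.706, 0.700); φ = arcsin(p_z) ≈ 44.45°, λ = atan2(p_y, p_x) ≈ -81.47°.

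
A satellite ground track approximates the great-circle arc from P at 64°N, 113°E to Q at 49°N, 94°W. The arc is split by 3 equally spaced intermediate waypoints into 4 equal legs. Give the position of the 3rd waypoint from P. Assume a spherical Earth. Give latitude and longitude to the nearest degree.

≈ 65°N, 102°W

Convert each endpoint to a unit vector on the sphere (x = cos φ cos λ, y = cos φ sin λ, z = sin φ).
The central angle between the endpoints is δ = arccos(p₁·p₂) ≈ 1.135 rad (65.0°).
Interpolate at f = 3/4 with slerp weights a = sin((1−f)δ)/sin δ ≈ 0.309, b = sin(fδ)/sin δ ≈ 0.830.
p = a·p₁ + b·p₂ ≈ (-0.091, -0.418, 0.904); φ = arcsin(p_z) ≈ 64.65°, λ = atan2(p_y, p_x) ≈ -102.25°.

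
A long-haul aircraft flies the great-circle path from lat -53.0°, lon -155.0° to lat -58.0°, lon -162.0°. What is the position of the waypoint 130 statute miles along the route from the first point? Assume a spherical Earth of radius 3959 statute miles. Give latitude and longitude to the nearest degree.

Write both endpoints as unit vectors p₁, p₂ with components (cos φ cos λ, cos φ sin λ, sin φ).
The central angle between the endpoints is δ = arccos(p₁·p₂) ≈ 0.111 rad (6.4°). The total great-circle distance is δ·R ≈ 0.111 × 3959 ≈ 440 mi, so the target fraction is f = 130/440 ≈ 0.295.
Interpolate at f ≈ 0.295 with slerp weights a = sin((1−f)δ)/sin δ ≈ 0.706, b = sin(fδ)/sin δ ≈ 0.296.
p = a·p₁ + b·p₂ ≈ (-0.534, -0.228, -0.814); φ = arcsin(p_z) ≈ -54.52°, λ = atan2(p_y, p_x) ≈ -156.89°.

≈ lat -55°, lon -157°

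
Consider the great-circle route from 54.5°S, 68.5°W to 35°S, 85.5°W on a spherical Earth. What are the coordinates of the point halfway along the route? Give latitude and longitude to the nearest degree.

≈ 45°S, 78°W

From cos δ = sin φ₁ sin φ₂ + cos φ₁ cos φ₂ cos Δλ, the central angle is δ ≈ 0.398 rad (22.8°).
Interpolate at f = 1/2 with slerp weights a = sin((1−f)δ)/sin δ ≈ 0.510, b = sin(fδ)/sin δ ≈ 0.510.
p = a·p₁ + b·p₂ ≈ (0.141, -0.692, -0.708); φ = arcsin(p_z) ≈ -45.06°, λ = atan2(p_y, p_x) ≈ -78.46°.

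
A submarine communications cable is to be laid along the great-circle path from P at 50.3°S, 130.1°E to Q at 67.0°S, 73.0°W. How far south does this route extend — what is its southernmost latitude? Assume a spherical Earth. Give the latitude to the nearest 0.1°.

The great circle lies in the plane with unit normal n̂ = (p₁ × p₂)/|p₁ × p₂|.
Here n̂_z ≈ +0.112; the vertex latitude is φ_max = arccos|n̂_z| ≈ 83.6°.

≈ 83.6°S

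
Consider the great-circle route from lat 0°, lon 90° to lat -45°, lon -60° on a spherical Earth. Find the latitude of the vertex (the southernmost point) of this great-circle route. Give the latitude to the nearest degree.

≈ -63°

The great circle lies in the plane with unit normal n̂ = (p₁ × p₂)/|p₁ × p₂|.
Here n̂_z ≈ -0.447; the vertex latitude is φ_max = arccos|n̂_z| ≈ 63.4°.
Check via Clairaut: cos φ_max = |cos φ₁| · sin C = cos(0.0°)·sin(153.4°) ≈ 0.447, again giving ≈ 63.4°.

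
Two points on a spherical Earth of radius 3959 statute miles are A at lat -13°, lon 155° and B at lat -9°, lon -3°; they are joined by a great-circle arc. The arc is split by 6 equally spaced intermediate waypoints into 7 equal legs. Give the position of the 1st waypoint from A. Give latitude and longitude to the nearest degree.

≈ lat -27°, lon 138°

Write both endpoints as unit vectors p₁, p₂ with components (cos φ cos λ, cos φ sin λ, sin φ).
The central angle between the endpoints is δ = arccos(p₁·p₂) ≈ 2.600 rad (149.0°).
Interpolate at f = 1/7 with slerp weights a = sin((1−f)δ)/sin δ ≈ 1.536, b = sin(fδ)/sin δ ≈ 0.705.
p = a·p₁ + b·p₂ ≈ (-0.661, 0.596, -0.456); φ = arcsin(p_z) ≈ -27.11°, λ = atan2(p_y, p_x) ≈ 137.97°.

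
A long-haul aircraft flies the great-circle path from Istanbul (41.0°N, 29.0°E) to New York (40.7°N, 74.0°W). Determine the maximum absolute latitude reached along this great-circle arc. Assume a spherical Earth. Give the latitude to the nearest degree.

≈ 54°N

The great circle lies in the plane with unit normal n̂ = (p₁ × p₂)/|p₁ × p₂|.
Here n̂_z ≈ -0.584; the vertex latitude is φ_max = arccos|n̂_z| ≈ 54.2°.
Check via Clairaut: cos φ_max = |cos φ₁| · sin C = cos(41.0°)·sin(50.7°) ≈ 0.584, again giving ≈ 54.2°.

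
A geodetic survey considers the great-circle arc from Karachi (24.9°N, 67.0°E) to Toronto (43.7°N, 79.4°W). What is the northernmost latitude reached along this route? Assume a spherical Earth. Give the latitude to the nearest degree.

≈ 68°N

The great circle lies in the plane with unit normal n̂ = (p₁ × p₂)/|p₁ × p₂|.
Here n̂_z ≈ -0.375; the vertex latitude is φ_max = arccos|n̂_z| ≈ 68.0°.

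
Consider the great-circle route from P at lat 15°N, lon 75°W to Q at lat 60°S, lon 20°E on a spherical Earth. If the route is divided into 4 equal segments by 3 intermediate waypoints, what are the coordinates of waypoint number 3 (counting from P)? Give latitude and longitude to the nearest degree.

Convert each endpoint to a unit vector on the sphere (x = cos φ cos λ, y = cos φ sin λ, z = sin φ).
The central angle between the endpoints is δ = arccos(p₁·p₂) ≈ 1.840 rad (105.4°).
Interpolate at f = 3/4 with slerp weights a = sin((1−f)δ)/sin δ ≈ 0.461, b = sin(fδ)/sin δ ≈ 1.019.
p = a·p₁ + b·p₂ ≈ (0.594, -0.256, -0.763); φ = arcsin(p_z) ≈ -49.73°, λ = atan2(p_y, p_x) ≈ -23.29°.

≈ lat 50°S, lon 23°W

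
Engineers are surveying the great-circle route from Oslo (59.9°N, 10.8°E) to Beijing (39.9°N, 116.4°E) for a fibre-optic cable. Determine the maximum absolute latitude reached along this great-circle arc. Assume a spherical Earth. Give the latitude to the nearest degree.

The great circle lies in the plane with unit normal n̂ = (p₁ × p₂)/|p₁ × p₂|.
Here n̂_z ≈ +0.415; the vertex latitude is φ_max = arccos|n̂_z| ≈ 65.5°.

≈ 65°N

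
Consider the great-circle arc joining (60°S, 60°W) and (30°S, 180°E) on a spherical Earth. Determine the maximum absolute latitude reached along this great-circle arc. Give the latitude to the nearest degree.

≈ 67°S

The great circle lies in the plane with unit normal n̂ = (p₁ × p₂)/|p₁ × p₂|.
Here n̂_z ≈ -0.384; the vertex latitude is φ_max = arccos|n̂_z| ≈ 67.4°.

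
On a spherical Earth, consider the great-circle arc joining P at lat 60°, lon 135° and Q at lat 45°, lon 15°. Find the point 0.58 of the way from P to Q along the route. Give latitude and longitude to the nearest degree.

Convert each endpoint to a unit vector on the sphere (x = cos φ cos λ, y = cos φ sin λ, z = sin φ).
The central angle between the endpoints is δ = arccos(p₁·p₂) ≈ 1.120 rad (64.2°).
Interpolate at f = 0.58 with slerp weights a = sin((1−f)δ)/sin δ ≈ 0.504, b = sin(fδ)/sin δ ≈ 0.672.
p = a·p₁ + b·p₂ ≈ (0.281, 0.301, 0.911); φ = arcsin(p_z) ≈ 65.68°, λ = atan2(p_y, p_x) ≈ 46.97°.

≈ lat 66°, lon 47°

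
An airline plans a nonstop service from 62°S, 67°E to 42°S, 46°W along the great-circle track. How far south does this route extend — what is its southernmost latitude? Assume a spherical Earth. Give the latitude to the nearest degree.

The great circle lies in the plane with unit normal n̂ = (p₁ × p₂)/|p₁ × p₂|.
Here n̂_z ≈ -0.361; the vertex latitude is φ_max = arccos|n̂_z| ≈ 68.9°.
Check via Clairaut: cos φ_max = |cos φ₁| · sin C = cos(62.0°)·sin(129.8°) ≈ 0.361, again giving ≈ 68.9°.

≈ 69°S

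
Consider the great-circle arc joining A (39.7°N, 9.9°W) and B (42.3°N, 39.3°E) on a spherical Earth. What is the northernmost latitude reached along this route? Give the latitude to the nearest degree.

≈ 44°N

The great circle lies in the plane with unit normal n̂ = (p₁ × p₂)/|p₁ × p₂|.
Here n̂_z ≈ +0.721; the vertex latitude is φ_max = arccos|n̂_z| ≈ 43.9°.
Check via Clairaut: cos φ_max = |cos φ₁| · sin C = cos(39.7°)·sin(69.5°) ≈ 0.721, again giving ≈ 43.9°.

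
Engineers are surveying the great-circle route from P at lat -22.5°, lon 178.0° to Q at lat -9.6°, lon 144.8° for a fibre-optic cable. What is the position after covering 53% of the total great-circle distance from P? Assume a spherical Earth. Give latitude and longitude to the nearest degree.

≈ lat -16°, lon 160°

Write both endpoints as unit vectors p₁, p₂ with components (cos φ cos λ, cos φ sin λ, sin φ).
The central angle between the endpoints is δ = arccos(p₁·p₂) ≈ 0.599 rad (34.3°).
Interpolate at f = 0.53 with slerp weights a = sin((1−f)δ)/sin δ ≈ 0.493, b = sin(fδ)/sin δ ≈ 0.554.
p = a·p₁ + b·p₂ ≈ (-0.901, 0.331, -0.281); φ = arcsin(p_z) ≈ -16.31°, λ = atan2(p_y, p_x) ≈ 159.85°.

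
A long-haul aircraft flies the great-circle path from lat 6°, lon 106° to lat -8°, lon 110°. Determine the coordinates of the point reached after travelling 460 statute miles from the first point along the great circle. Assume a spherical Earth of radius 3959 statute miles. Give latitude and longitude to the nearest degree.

From cos δ = sin φ₁ sin φ₂ + cos φ₁ cos φ₂ cos Δλ, the central angle is δ ≈ 0.254 rad (14.6°). The total great-circle distance is δ·R ≈ 0.254 × 3959 ≈ 1006 mi, so the target fraction is f = 460/1006 ≈ 0.457.
Interpolate at f ≈ 0.457 with slerp weights a = sin((1−f)δ)/sin δ ≈ 0.547, b = sin(fδ)/sin δ ≈ 0.461.
p = a·p₁ + b·p₂ ≈ (-0.306, 0.952, -0.007); φ = arcsin(p_z) ≈ -0.40°, λ = atan2(p_y, p_x) ≈ 107.83°.

≈ lat 0°, lon 108°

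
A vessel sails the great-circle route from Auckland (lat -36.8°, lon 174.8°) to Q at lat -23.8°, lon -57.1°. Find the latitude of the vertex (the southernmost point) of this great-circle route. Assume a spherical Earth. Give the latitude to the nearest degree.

The great circle lies in the plane with unit normal n̂ = (p₁ × p₂)/|p₁ × p₂|.
Here n̂_z ≈ +0.590; the vertex latitude is φ_max = arccos|n̂_z| ≈ 53.9°.

≈ -54°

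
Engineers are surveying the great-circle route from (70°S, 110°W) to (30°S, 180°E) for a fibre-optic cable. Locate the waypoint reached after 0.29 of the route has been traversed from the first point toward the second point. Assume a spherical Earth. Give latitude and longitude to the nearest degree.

≈ (63°S, 147°W)

Convert each endpoint to a unit vector on the sphere (x = cos φ cos λ, y = cos φ sin λ, z = sin φ).
The central angle between the endpoints is δ = arccos(p₁·p₂) ≈ 0.963 rad (55.2°).
Interpolate at f = 0.29 with slerp weights a = sin((1−f)δ)/sin δ ≈ 0.769, b = sin(fδ)/sin δ ≈ 0.336.
p = a·p₁ + b·p₂ ≈ (-0.381, -0.247, -0.891); φ = arcsin(p_z) ≈ -63.00°, λ = atan2(p_y, p_x) ≈ -147.00°.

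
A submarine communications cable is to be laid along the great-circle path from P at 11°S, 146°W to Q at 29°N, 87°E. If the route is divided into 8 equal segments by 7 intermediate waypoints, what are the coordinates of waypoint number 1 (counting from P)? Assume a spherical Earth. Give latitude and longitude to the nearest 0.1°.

Convert each endpoint to a unit vector on the sphere (x = cos φ cos λ, y = cos φ sin λ, z = sin φ).
The central angle between the endpoints is δ = arccos(p₁·p₂) ≈ 2.226 rad (127.5°).
Interpolate at f = 1/8 with slerp weights a = sin((1−f)δ)/sin δ ≈ 1.173, b = sin(fδ)/sin δ ≈ 0.346.
p = a·p₁ + b·p₂ ≈ (-0.938, -0.341, -0.056); φ = arcsin(p_z) ≈ -3.20°, λ = atan2(p_y, p_x) ≈ -160.02°.

≈ 3.2°S, 160.0°W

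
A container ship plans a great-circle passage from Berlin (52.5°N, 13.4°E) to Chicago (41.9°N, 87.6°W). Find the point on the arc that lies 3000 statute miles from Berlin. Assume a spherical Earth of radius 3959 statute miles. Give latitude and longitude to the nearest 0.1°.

≈ (54.9°N, 63.9°W)

Write both endpoints as unit vectors p₁, p₂ with components (cos φ cos λ, cos φ sin λ, sin φ).
The central angle between the endpoints is δ = arccos(p₁·p₂) ≈ 1.111 rad (63.7°). The total great-circle distance is δ·R ≈ 1.111 × 3959 ≈ 4400 mi, so the target fraction is f = 3000/4400 ≈ 0.682.
Interpolate at f ≈ 0.682 with slerp weights a = sin((1−f)δ)/sin δ ≈ 0.386, b = sin(fδ)/sin δ ≈ 0.767.
p = a·p₁ + b·p₂ ≈ (0.253, -0.516, 0.819); φ = arcsin(p_z) ≈ 54.95°, λ = atan2(p_y, p_x) ≈ -63.89°.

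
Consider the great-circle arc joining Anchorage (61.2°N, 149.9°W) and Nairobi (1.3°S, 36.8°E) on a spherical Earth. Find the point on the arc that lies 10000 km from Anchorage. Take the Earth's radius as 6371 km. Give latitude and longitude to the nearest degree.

≈ 29°N, 39°E

Write both endpoints as unit vectors p₁, p₂ with components (cos φ cos λ, cos φ sin λ, sin φ).
The central angle between the endpoints is δ = arccos(p₁·p₂) ≈ 2.092 rad (119.9°). The total great-circle distance is δ·R ≈ 2.092 × 6371 ≈ 13330 km, so the target fraction is f = 10000/13330 ≈ 0.750.
Interpolate at f ≈ 0.750 with slerp weights a = sin((1−f)δ)/sin δ ≈ 0.576, b = sin(fδ)/sin δ ≈ 1.153.
p = a·p₁ + b·p₂ ≈ (0.683, 0.552, 0.478); φ = arcsin(p_z) ≈ 28.58°, λ = atan2(p_y, p_x) ≈ 38.91°.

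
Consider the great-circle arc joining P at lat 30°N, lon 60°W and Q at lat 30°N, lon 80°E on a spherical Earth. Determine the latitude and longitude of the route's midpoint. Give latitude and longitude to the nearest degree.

≈ lat 59°N, lon 10°E

Convert each endpoint to a unit vector on the sphere (x = cos φ cos λ, y = cos φ sin λ, z = sin φ).
The central angle between the endpoints is δ = arccos(p₁·p₂) ≈ 1.901 rad (108.9°).
Interpolate at f = 1/2 with slerp weights a = sin((1−f)δ)/sin δ ≈ 0.860, b = sin(fδ)/sin δ ≈ 0.860.
p = a·p₁ + b·p₂ ≈ (0.502, 0.089, 0.860); φ = arcsin(p_z) ≈ 59.36°, λ = atan2(p_y, p_x) ≈ 10.00°.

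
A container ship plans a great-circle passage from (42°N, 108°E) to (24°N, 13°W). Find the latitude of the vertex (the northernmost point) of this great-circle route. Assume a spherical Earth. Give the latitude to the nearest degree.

≈ 54°N

The great circle lies in the plane with unit normal n̂ = (p₁ × p₂)/|p₁ × p₂|.
Here n̂_z ≈ -0.584; the vertex latitude is φ_max = arccos|n̂_z| ≈ 54.3°.
Check via Clairaut: cos φ_max = |cos φ₁| · sin C = cos(42.0°)·sin(51.8°) ≈ 0.584, again giving ≈ 54.3°.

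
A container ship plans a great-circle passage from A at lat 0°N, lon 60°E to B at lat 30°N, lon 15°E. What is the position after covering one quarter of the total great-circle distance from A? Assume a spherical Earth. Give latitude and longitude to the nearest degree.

Write both endpoints as unit vectors p₁, p₂ with components (cos φ cos λ, cos φ sin λ, sin φ).
The central angle between the endpoints is δ = arccos(p₁·p₂) ≈ 0.912 rad (52.2°).
Interpolate at f = 1/4 with slerp weights a = sin((1−f)δ)/sin δ ≈ 0.799, b = sin(fδ)/sin δ ≈ 0.286.
p = a·p₁ + b·p₂ ≈ (0.639, 0.756, 0.143); φ = arcsin(p_z) ≈ 8.22°, λ = atan2(p_y, p_x) ≈ 49.81°.

≈ lat 8°N, lon 50°E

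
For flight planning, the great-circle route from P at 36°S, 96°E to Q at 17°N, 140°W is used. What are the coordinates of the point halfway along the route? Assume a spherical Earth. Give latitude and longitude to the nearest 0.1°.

≈ 19.4°S, 166.9°E

Convert each endpoint to a unit vector on the sphere (x = cos φ cos λ, y = cos φ sin λ, z = sin φ).
The central angle between the endpoints is δ = arccos(p₁·p₂) ≈ 2.220 rad (127.2°).
Interpolate at f = 1/2 with slerp weights a = sin((1−f)δ)/sin δ ≈ 1.124, b = sin(fδ)/sin δ ≈ 1.124.
p = a·p₁ + b·p₂ ≈ (-0.919, 0.213, -0.332); φ = arcsin(p_z) ≈ -19.40°, λ = atan2(p_y, p_x) ≈ 166.92°.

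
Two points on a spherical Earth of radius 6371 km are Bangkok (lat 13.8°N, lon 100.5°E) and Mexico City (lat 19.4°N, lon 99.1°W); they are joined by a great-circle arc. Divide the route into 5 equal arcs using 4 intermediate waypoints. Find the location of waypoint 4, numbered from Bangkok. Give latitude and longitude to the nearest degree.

≈ lat 42°N, lon 119°W

Convert each endpoint to a unit vector on the sphere (x = cos φ cos λ, y = cos φ sin λ, z = sin φ).
The central angle between the endpoints is δ = arccos(p₁·p₂) ≈ 2.471 rad (141.6°).
Interpolate at f = 4/5 with slerp weights a = sin((1−f)δ)/sin δ ≈ 0.764, b = sin(fδ)/sin δ ≈ 1.479.
p = a·p₁ + b·p₂ ≈ (-0.356, -0.648, 0.673); φ = arcsin(p_z) ≈ 42.33°, λ = atan2(p_y, p_x) ≈ -118.77°.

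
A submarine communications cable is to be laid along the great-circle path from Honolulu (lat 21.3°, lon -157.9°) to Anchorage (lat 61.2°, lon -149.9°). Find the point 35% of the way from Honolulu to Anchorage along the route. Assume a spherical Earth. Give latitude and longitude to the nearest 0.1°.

From cos δ = sin φ₁ sin φ₂ + cos φ₁ cos φ₂ cos Δλ, the central angle is δ ≈ 0.703 rad (40.3°).
Interpolate at f = 0.35 with slerp weights a = sin((1−f)δ)/sin δ ≈ 0.682, b = sin(fδ)/sin δ ≈ 0.377.
p = a·p₁ + b·p₂ ≈ (-0.746, -0.330, 0.578); φ = arcsin(p_z) ≈ 35.32°, λ = atan2(p_y, p_x) ≈ -156.13°.

≈ lat 35.3°, lon -156.1°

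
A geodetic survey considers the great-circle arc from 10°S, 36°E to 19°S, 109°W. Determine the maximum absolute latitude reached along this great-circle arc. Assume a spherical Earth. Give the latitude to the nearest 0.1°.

≈ 41.0°S

The great circle lies in the plane with unit normal n̂ = (p₁ × p₂)/|p₁ × p₂|.
Here n̂_z ≈ -0.754; the vertex latitude is φ_max = arccos|n̂_z| ≈ 41.0°.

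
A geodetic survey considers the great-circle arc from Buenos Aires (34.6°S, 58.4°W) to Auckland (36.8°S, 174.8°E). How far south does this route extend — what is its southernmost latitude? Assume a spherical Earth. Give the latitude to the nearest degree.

≈ 58°S

The great circle lies in the plane with unit normal n̂ = (p₁ × p₂)/|p₁ × p₂|.
Here n̂_z ≈ -0.529; the vertex latitude is φ_max = arccos|n̂_z| ≈ 58.1°.
Check via Clairaut: cos φ_max = |cos φ₁| · sin C = cos(34.6°)·sin(140.0°) ≈ 0.529, again giving ≈ 58.1°.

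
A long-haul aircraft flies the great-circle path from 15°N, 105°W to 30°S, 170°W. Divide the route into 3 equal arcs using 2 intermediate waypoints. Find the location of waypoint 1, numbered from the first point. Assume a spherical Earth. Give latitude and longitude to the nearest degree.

≈ 1°S, 125°W

From cos δ = sin φ₁ sin φ₂ + cos φ₁ cos φ₂ cos Δλ, the central angle is δ ≈ 1.345 rad (77.0°).
Interpolate at f = 1/3 with slerp weights a = sin((1−f)δ)/sin δ ≈ 0.802, b = sin(fδ)/sin δ ≈ 0.445.
p = a·p₁ + b·p₂ ≈ (-0.580, -0.815, -0.015); φ = arcsin(p_z) ≈ -0.85°, λ = atan2(p_y, p_x) ≈ -125.43°.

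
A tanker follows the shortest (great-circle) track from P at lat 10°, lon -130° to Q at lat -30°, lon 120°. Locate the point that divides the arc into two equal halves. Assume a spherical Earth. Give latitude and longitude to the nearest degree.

Convert each endpoint to a unit vector on the sphere (x = cos φ cos λ, y = cos φ sin λ, z = sin φ).
The central angle between the endpoints is δ = arccos(p₁·p₂) ≈ 1.959 rad (112.2°).
Interpolate at f = 1/2 with slerp weights a = sin((1−f)δ)/sin δ ≈ 0.897, b = sin(fδ)/sin δ ≈ 0.897.
p = a·p₁ + b·p₂ ≈ (-0.956, -0.004, -0.293); φ = arcsin(p_z) ≈ -17.02°, λ = atan2(p_y, p_x) ≈ -179.76°.

≈ lat -17°, lon 180°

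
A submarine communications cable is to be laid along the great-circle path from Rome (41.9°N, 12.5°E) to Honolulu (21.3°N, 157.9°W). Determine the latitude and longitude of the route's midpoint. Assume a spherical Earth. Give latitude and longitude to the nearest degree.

The haversine formula gives a central angle δ ≈ 2.028 rad (116.2°) between the endpoints.
Interpolate at f = 1/2 with slerp weights a = sin((1−f)δ)/sin δ ≈ 0.946, b = sin(fδ)/sin δ ≈ 0.946.
p = a·p₁ + b·p₂ ≈ (-0.129, -0.179, 0.975); φ = arcsin(p_z) ≈ 77.24°, λ = atan2(p_y, p_x) ≈ -125.79°.

≈ 77°N, 126°W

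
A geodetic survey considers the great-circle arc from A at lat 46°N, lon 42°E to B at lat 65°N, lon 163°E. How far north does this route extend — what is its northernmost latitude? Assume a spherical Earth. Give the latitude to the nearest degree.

≈ 73°N

The great circle lies in the plane with unit normal n̂ = (p₁ × p₂)/|p₁ × p₂|.
Here n̂_z ≈ +0.291; the vertex latitude is φ_max = arccos|n̂_z| ≈ 73.1°.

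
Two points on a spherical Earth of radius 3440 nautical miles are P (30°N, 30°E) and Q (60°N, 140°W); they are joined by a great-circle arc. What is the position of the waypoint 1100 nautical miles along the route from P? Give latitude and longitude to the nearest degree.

≈ (48°N, 28°E)

Write both endpoints as unit vectors p₁, p₂ with components (cos φ cos λ, cos φ sin λ, sin φ).
The central angle between the endpoints is δ = arccos(p₁·p₂) ≈ 1.564 rad (89.6°). The total great-circle distance is δ·R ≈ 1.564 × 3440 ≈ 5381 nmi, so the target fraction is f = 1100/5381 ≈ 0.204.
Interpolate at f ≈ 0.204 with slerp weights a = sin((1−f)δ)/sin δ ≈ 0.947, b = sin(fδ)/sin δ ≈ 0.314.
p = a·p₁ + b·p₂ ≈ (0.590, 0.309, 0.746); φ = arcsin(p_z) ≈ 48.23°, λ = atan2(p_y, p_x) ≈ 27.65°.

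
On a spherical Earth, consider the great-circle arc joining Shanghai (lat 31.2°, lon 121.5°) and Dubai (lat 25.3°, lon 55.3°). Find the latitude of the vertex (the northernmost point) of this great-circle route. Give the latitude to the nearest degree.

≈ 33°

The great circle lies in the plane with unit normal n̂ = (p₁ × p₂)/|p₁ × p₂|.
Here n̂_z ≈ -0.837; the vertex latitude is φ_max = arccos|n̂_z| ≈ 33.2°.
Check via Clairaut: cos φ_max = |cos φ₁| · sin C = cos(31.2°)·sin(78.0°) ≈ 0.837, again giving ≈ 33.2°.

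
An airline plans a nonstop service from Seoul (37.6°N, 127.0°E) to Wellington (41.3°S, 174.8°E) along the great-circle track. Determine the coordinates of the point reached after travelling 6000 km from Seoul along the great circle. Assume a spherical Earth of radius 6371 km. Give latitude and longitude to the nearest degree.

≈ 10°S, 154°E

From cos δ = sin φ₁ sin φ₂ + cos φ₁ cos φ₂ cos Δλ, the central angle is δ ≈ 1.574 rad (90.2°). The total great-circle distance is δ·R ≈ 1.574 × 6371 ≈ 10026 km, so the target fraction is f = 6000/10026 ≈ 0.598.
Interpolate at f ≈ 0.598 with slerp weights a = sin((1−f)δ)/sin δ ≈ 0.591, b = sin(fδ)/sin δ ≈ 0.809.
p = a·p₁ + b·p₂ ≈ (-0.887, 0.429, -0.173); φ = arcsin(p_z) ≈ -9.98°, λ = atan2(p_y, p_x) ≈ 154.19°.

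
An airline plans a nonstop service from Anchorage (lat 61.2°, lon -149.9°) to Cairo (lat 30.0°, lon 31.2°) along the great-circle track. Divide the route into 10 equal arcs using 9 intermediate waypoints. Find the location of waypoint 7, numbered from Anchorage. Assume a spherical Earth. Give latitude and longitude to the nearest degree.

≈ lat 57°, lon 32°

Write both endpoints as unit vectors p₁, p₂ with components (cos φ cos λ, cos φ sin λ, sin φ).
The central angle between the endpoints is δ = arccos(p₁·p₂) ≈ 1.550 rad (88.8°).
Interpolate at f = 7/10 with slerp weights a = sin((1−f)δ)/sin δ ≈ 0.448, b = sin(fδ)/sin δ ≈ 0.884.
p = a·p₁ + b·p₂ ≈ (0.468, 0.288, 0.835); φ = arcsin(p_z) ≈ 56.64°, λ = atan2(p_y, p_x) ≈ 31.63°.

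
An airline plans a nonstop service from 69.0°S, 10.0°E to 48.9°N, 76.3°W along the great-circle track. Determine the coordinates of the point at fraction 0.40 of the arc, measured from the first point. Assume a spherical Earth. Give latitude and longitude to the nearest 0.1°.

Convert each endpoint to a unit vector on the sphere (x = cos φ cos λ, y = cos φ sin λ, z = sin φ).
The central angle between the endpoints is δ = arccos(p₁·p₂) ≈ 2.330 rad (133.5°).
Interpolate at f = 0.40 with slerp weights a = sin((1−f)δ)/sin δ ≈ 1.358, b = sin(fδ)/sin δ ≈ 1.107.
p = a·p₁ + b·p₂ ≈ (0.652, -0.622, -0.434); φ = arcsin(p_z) ≈ -25.71°, λ = atan2(p_y, p_x) ≈ -43.68°.

≈ 25.7°S, 43.7°W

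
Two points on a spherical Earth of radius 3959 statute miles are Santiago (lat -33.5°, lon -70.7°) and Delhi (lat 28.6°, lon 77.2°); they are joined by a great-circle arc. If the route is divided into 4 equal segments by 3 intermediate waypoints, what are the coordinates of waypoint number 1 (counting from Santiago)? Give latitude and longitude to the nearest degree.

Write both endpoints as unit vectors p₁, p₂ with components (cos φ cos λ, cos φ sin λ, sin φ).
The central angle between the endpoints is δ = arccos(p₁·p₂) ≈ 2.656 rad (152.2°).
Interpolate at f = 1/4 with slerp weights a = sin((1−f)δ)/sin δ ≈ 1.955, b = sin(fδ)/sin δ ≈ 1.321.
p = a·p₁ + b·p₂ ≈ (0.796, -0.408, -0.447); φ = arcsin(p_z) ≈ -26.56°, λ = atan2(p_y, p_x) ≈ -27.17°.

≈ lat -27°, lon -27°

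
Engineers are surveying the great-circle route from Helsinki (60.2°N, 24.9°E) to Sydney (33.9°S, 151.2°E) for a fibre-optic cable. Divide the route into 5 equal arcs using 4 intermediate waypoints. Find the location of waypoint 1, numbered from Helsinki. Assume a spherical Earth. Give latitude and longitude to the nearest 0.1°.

≈ (55.1°N, 76.6°E)

From cos δ = sin φ₁ sin φ₂ + cos φ₁ cos φ₂ cos Δλ, the central angle is δ ≈ 2.386 rad (136.7°).
Interpolate at f = 1/5 with slerp weights a = sin((1−f)δ)/sin δ ≈ 1.376, b = sin(fδ)/sin δ ≈ 0.670.
p = a·p₁ + b·p₂ ≈ (0.133, 0.556, 0.820); φ = arcsin(p_z) ≈ 55.13°, λ = atan2(p_y, p_x) ≈ 76.56°.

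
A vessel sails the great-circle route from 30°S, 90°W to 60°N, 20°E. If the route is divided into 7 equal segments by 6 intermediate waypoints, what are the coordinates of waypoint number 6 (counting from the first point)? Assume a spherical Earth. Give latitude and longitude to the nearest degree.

≈ 56°N, 13°W

Convert each endpoint to a unit vector on the sphere (x = cos φ cos λ, y = cos φ sin λ, z = sin φ).
The central angle between the endpoints is δ = arccos(p₁·p₂) ≈ 2.191 rad (125.5°).
Interpolate at f = 6/7 with slerp weights a = sin((1−f)δ)/sin δ ≈ 0.378, b = sin(fδ)/sin δ ≈ 1.171.
p = a·p₁ + b·p₂ ≈ (0.550, -0.127, 0.825); φ = arcsin(p_z) ≈ 55.61°, λ = atan2(p_y, p_x) ≈ -13.03°.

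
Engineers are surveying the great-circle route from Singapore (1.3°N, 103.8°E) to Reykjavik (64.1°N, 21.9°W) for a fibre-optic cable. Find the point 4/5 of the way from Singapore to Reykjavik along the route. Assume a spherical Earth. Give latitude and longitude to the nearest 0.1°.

Write both endpoints as unit vectors p₁, p₂ with components (cos φ cos λ, cos φ sin λ, sin φ).
The central angle between the endpoints is δ = arccos(p₁·p₂) ≈ 1.807 rad (103.6°).
Interpolate at f = 4/5 with slerp weights a = sin((1−f)δ)/sin δ ≈ 0.364, b = sin(fδ)/sin δ ≈ 1.021.
p = a·p₁ + b·p₂ ≈ (0.327, 0.187, 0.926); φ = arcsin(p_z) ≈ 67.88°, λ = atan2(p_y, p_x) ≈ 29.76°.

≈ 67.9°N, 29.8°E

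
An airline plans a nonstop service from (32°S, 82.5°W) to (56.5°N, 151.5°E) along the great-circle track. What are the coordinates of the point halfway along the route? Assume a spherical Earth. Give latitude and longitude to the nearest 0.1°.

From cos δ = sin φ₁ sin φ₂ + cos φ₁ cos φ₂ cos Δλ, the central angle is δ ≈ 2.370 rad (135.8°).
Interpolate at f = 1/2 with slerp weights a = sin((1−f)δ)/sin δ ≈ 1.329, b = sin(fδ)/sin δ ≈ 1.329.
p = a·p₁ + b·p₂ ≈ (-0.498, -0.768, 0.404); φ = arcsin(p_z) ≈ 23.83°, λ = atan2(p_y, p_x) ≈ -122.96°.

≈ (23.8°N, 123.0°W)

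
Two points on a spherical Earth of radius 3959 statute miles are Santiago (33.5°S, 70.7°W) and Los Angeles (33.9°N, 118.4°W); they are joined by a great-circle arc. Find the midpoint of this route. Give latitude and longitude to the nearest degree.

≈ 0°N, 94°W

Convert each endpoint to a unit vector on the sphere (x = cos φ cos λ, y = cos φ sin λ, z = sin φ).
The central angle between the endpoints is δ = arccos(p₁·p₂) ≈ 1.412 rad (80.9°).
Interpolate at f = 1/2 with slerp weights a = sin((1−f)δ)/sin δ ≈ 0.657, b = sin(fδ)/sin δ ≈ 0.657.
p = a·p₁ + b·p₂ ≈ (-0.078, -0.997, 0.004); φ = arcsin(p_z) ≈ 0.22°, λ = atan2(p_y, p_x) ≈ -94.49°.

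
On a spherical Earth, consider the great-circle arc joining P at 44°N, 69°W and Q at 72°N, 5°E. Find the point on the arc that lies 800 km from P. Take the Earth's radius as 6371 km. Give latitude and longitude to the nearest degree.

Convert each endpoint to a unit vector on the sphere (x = cos φ cos λ, y = cos φ sin λ, z = sin φ).
The central angle between the endpoints is δ = arccos(p₁·p₂) ≈ 0.764 rad (43.8°). The total great-circle distance is δ·R ≈ 0.764 × 6371 ≈ 4869 km, so the target fraction is f = 800/4869 ≈ 0.164.
Interpolate at f ≈ 0.164 with slerp weights a = sin((1−f)δ)/sin δ ≈ 0.861, b = sin(fδ)/sin δ ≈ 0.181.
p = a·p₁ + b·p₂ ≈ (0.278, -0.574, 0.771); φ = arcsin(p_z) ≈ 50.40°, λ = atan2(p_y, p_x) ≈ -64.16°.

≈ 50°N, 64°W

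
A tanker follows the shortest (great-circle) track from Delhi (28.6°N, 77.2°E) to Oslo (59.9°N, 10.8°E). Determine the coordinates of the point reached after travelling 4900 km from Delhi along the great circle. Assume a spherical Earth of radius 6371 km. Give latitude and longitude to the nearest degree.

≈ 58°N, 29°E

Write both endpoints as unit vectors p₁, p₂ with components (cos φ cos λ, cos φ sin λ, sin φ).
The central angle between the endpoints is δ = arccos(p₁·p₂) ≈ 0.939 rad (53.8°). The total great-circle distance is δ·R ≈ 0.939 × 6371 ≈ 5984 km, so the target fraction is f = 4900/5984 ≈ 0.819.
Interpolate at f ≈ 0.819 with slerp weights a = sin((1−f)δ)/sin δ ≈ 0.210, b = sin(fδ)/sin δ ≈ 0.862.
p = a·p₁ + b·p₂ ≈ (0.465, 0.261, 0.846); φ = arcsin(p_z) ≈ 57.77°, λ = atan2(p_y, p_x) ≈ 29.25°.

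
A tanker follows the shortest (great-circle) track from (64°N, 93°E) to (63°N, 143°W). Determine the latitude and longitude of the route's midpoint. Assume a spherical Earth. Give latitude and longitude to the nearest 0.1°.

Convert each endpoint to a unit vector on the sphere (x = cos φ cos λ, y = cos φ sin λ, z = sin φ).
The central angle between the endpoints is δ = arccos(p₁·p₂) ≈ 0.810 rad (46.4°).
Interpolate at f = 1/2 with slerp weights a = sin((1−f)δ)/sin δ ≈ 0.544, b = sin(fδ)/sin δ ≈ 0.544.
p = a·p₁ + b·p₂ ≈ (-0.210, 0.090, 0.974); φ = arcsin(p_z) ≈ 76.82°, λ = atan2(p_y, p_x) ≈ 156.89°.

≈ (76.8°N, 156.9°E)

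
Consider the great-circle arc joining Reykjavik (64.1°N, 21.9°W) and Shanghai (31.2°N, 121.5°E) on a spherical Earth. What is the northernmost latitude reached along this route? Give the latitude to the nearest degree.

The great circle lies in the plane with unit normal n̂ = (p₁ × p₂)/|p₁ × p₂|.
Here n̂_z ≈ +0.226; the vertex latitude is φ_max = arccos|n̂_z| ≈ 76.9°.

≈ 77°N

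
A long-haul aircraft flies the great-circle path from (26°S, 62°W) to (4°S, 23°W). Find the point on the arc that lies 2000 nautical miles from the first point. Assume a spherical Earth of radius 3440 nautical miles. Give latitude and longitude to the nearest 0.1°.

Write both endpoints as unit vectors p₁, p₂ with components (cos φ cos λ, cos φ sin λ, sin φ).
The central angle between the endpoints is δ = arccos(p₁·p₂) ≈ 0.756 rad (43.3°). The total great-circle distance is δ·R ≈ 0.756 × 3440 ≈ 2602 nmi, so the target fraction is f = 2000/2602 ≈ 0.769.
Interpolate at f ≈ 0.769 with slerp weights a = sin((1−f)δ)/sin δ ≈ 0.254, b = sin(fδ)/sin δ ≈ 0.800.
p = a·p₁ + b·p₂ ≈ (0.842, -0.513, -0.167); φ = arcsin(p_z) ≈ -9.61°, λ = atan2(p_y, p_x) ≈ -31.37°.

≈ (9.6°S, 31.4°W)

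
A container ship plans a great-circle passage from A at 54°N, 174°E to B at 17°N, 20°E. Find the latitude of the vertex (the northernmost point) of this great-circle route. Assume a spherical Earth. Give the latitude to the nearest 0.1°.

The great circle lies in the plane with unit normal n̂ = (p₁ × p₂)/|p₁ × p₂|.
Here n̂_z ≈ -0.256; the vertex latitude is φ_max = arccos|n̂_z| ≈ 75.2°.

≈ 75.2°N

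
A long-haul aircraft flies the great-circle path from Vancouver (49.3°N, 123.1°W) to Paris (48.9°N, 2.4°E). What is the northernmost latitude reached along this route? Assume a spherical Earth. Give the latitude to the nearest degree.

The great circle lies in the plane with unit normal n̂ = (p₁ × p₂)/|p₁ × p₂|.
Here n̂_z ≈ +0.369; the vertex latitude is φ_max = arccos|n̂_z| ≈ 68.4°.
Check via Clairaut: cos φ_max = |cos φ₁| · sin C = cos(49.3°)·sin(34.4°) ≈ 0.369, again giving ≈ 68.4°.

≈ 68°N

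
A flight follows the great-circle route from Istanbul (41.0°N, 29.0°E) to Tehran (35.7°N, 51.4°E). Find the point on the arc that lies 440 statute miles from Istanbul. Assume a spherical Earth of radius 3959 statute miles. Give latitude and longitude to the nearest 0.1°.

≈ (39.7°N, 37.2°E)

Convert each endpoint to a unit vector on the sphere (x = cos φ cos λ, y = cos φ sin λ, z = sin φ).
The central angle between the endpoints is δ = arccos(p₁·p₂) ≈ 0.319 rad (18.3°). The total great-circle distance is δ·R ≈ 0.319 × 3959 ≈ 1264 mi, so the target fraction is f = 440/1264 ≈ 0.348.
Interpolate at f ≈ 0.348 with slerp weights a = sin((1−f)δ)/sin δ ≈ 0.658, b = sin(fδ)/sin δ ≈ 0.353.
p = a·p₁ + b·p₂ ≈ (0.614, 0.465, 0.638); φ = arcsin(p_z) ≈ 39.65°, λ = atan2(p_y, p_x) ≈ 37.17°.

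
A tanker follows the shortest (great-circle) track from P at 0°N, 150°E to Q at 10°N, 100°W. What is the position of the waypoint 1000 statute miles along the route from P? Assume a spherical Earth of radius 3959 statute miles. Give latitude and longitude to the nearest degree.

The haversine formula gives a central angle δ ≈ 1.914 rad (109.7°) between the endpoints. The total great-circle distance is δ·R ≈ 1.914 × 3959 ≈ 7579 mi, so the target fraction is f = 1000/7579 ≈ 0.132.
Interpolate at f ≈ 0.132 with slerp weights a = sin((1−f)δ)/sin δ ≈ 1.058, b = sin(fδ)/sin δ ≈ 0.265.
p = a·p₁ + b·p₂ ≈ (-0.961, 0.271, 0.046); φ = arcsin(p_z) ≈ 2.64°, λ = atan2(p_y, p_x) ≈ 164.23°.

≈ 3°N, 164°E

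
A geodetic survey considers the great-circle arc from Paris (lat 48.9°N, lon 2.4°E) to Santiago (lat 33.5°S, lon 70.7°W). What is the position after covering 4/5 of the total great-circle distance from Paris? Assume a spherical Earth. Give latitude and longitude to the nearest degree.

From cos δ = sin φ₁ sin φ₂ + cos φ₁ cos φ₂ cos Δλ, the central angle is δ ≈ 1.830 rad (104.9°).
Interpolate at f = 4/5 with slerp weights a = sin((1−f)δ)/sin δ ≈ 0.370, b = sin(fδ)/sin δ ≈ 1.029.
p = a·p₁ + b·p₂ ≈ (0.527, -0.799, -0.289); φ = arcsin(p_z) ≈ -16.78°, λ = atan2(p_y, p_x) ≈ -56.62°.

≈ lat 17°S, lon 57°W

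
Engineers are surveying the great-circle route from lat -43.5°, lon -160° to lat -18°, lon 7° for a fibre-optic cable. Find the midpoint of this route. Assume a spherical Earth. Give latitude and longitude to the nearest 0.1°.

≈ lat -73.6°, lon -26.7°

Convert each endpoint to a unit vector on the sphere (x = cos φ cos λ, y = cos φ sin λ, z = sin φ).
The central angle between the endpoints is δ = arccos(p₁·p₂) ≈ 2.048 rad (117.4°).
Interpolate at f = 1/2 with slerp weights a = sin((1−f)δ)/sin δ ≈ 0.962, b = sin(fδ)/sin δ ≈ 0.962.
p = a·p₁ + b·p₂ ≈ (0.252, -0.127, -0.959); φ = arcsin(p_z) ≈ -73.59°, λ = atan2(p_y, p_x) ≈ -26.74°.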